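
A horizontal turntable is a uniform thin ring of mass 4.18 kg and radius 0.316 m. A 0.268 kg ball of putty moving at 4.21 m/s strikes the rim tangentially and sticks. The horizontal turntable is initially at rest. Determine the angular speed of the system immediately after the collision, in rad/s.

About the axle the impulsive forces during the collision are internal, so angular momentum about that axis is conserved.
I_p = (4.18)(0.316)² = 0.4174 kg·m². Taking the sense of the ball of putty's angular momentum as positive, L_{ball} = m v R = (0.268)(4.21)(0.316) = 0.3565 kg·m²/s.
L_i = 0 + 0.3565 = 0.3565 kg·m²/s.
After sticking, I_f = I_p + m R² = 0.4174 + (0.268)(0.316)² = 0.4442 kg·m².
ω_f = L_i / I_f = 0.3565 / 0.4442 = 0.8027 rad/s.

|ω_f| ≈ 0.803 rad/s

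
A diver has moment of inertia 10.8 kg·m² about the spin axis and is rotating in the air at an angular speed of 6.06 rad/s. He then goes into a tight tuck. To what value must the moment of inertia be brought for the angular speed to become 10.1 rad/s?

No external torque acts about the spin axis, so angular momentum is conserved.
I₂ = I₁ω₁ / ω₂ = (10.8)(6.06) / (10.1) = 6.480 kg·m².

I₂ ≈ 6.48 kg·m²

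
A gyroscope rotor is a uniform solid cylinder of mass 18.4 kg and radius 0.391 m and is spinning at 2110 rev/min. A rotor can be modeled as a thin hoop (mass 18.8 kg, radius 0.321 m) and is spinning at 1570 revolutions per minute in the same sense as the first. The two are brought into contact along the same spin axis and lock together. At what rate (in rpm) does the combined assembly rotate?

|ω_f| ≈ 1800 rpm

The coupling torques are internal; angular momentum about the shared axis is conserved.
Moments of inertia: I_A = ½(18.4)(0.391)² = 1.407 kg·m²; I_B = (18.8)(0.321)² = 1.937 kg·m².
Taking A's sense as positive: L = (1.407)(2110) + (1.937)(1570) = 6009 kg·m²·rpm.
Combined I = 1.407 + 1.937 = 3.344 kg·m².
ω_f = L / I = 6009 / 3.344 = 1797 rpm.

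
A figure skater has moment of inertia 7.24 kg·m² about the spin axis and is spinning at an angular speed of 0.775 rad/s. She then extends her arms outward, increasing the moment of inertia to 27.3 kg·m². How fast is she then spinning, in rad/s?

Angular momentum about the spin axis is conserved since the torque about it is zero.
ω₂ = I₁ω₁ / I₂ = (7.240)(0.775 rad/s) / (27.30) = 0.2055 rad/s.

ω₂ ≈ 0.206 rad/s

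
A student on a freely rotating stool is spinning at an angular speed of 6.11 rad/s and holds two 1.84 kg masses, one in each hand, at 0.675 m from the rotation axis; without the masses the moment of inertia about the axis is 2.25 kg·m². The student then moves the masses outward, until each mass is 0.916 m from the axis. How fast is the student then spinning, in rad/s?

With no external torque about the axis, L is conserved: I₁ω₁ = I₂ω₂.
I₁ = 2.25 + 2(1.84)(0.675)² = 3.927 kg·m²; I₂ = 2.25 + 2(1.84)(0.916)² = 5.338 kg·m².
ω₂ = I₁ω₁ / I₂ = (3.927)(6.11 rad/s) / (5.338) = 4.495 rad/s.

ω₂ ≈ 4.49 rad/s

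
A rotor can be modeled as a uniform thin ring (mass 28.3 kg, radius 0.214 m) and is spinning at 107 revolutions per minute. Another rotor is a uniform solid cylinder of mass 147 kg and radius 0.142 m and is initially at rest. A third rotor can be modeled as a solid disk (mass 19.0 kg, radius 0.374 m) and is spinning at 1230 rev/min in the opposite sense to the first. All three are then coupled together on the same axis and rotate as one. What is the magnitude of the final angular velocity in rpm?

|ω_f| ≈ 364 rpm

The coupling torques are internal; angular momentum about the shared axis is conserved.
Moments of inertia: I_A = (28.3)(0.214)² = 1.296 kg·m²; I_B = ½(147)(0.142)² = 1.482 kg·m²; I_C = ½(19.0)(0.374)² = 1.329 kg·m².
Taking A's sense as positive: L = (1.296)(107) − (1.329)(1230) = -1496 kg·m²·rpm.
Combined I = 1.296 + 1.482 + 1.329 = 4.107 kg·m².
ω_f = L / I = -1496 / 4.107 = -364.2 rpm.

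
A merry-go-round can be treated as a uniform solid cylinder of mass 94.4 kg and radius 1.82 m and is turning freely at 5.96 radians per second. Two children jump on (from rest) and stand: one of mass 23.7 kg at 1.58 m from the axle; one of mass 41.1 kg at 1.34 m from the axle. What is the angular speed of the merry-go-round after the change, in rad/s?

ω_f ≈ 3.22 rad/s

The added mass arrives with no angular momentum about the axle, and any external torque about the axle is negligible, so the system's angular momentum is conserved.
I_p = ½(94.4)(1.82)² = 156.3 kg·m².
Added inertia Σmr² = (23.7)(1.58)² + (41.1)(1.34)² = 133.0 kg·m²; I_f = 156.3 + 133.0 = 289.3 kg·m².
ω_f = I_p ω_i / I_f = (156.3)(5.96) / 289.3 = 3.221 rad/s.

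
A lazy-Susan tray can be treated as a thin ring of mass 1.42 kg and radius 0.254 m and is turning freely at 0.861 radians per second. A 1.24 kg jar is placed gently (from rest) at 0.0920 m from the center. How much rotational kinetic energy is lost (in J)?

energy lost ≈ 0.00349 J

No external torque acts about the center; L_before = L_after.
I_p = (1.42)(0.254)² = 0.09161 kg·m².
Added inertia Σmr² = (1.24)(0.0920)² = 0.01050 kg·m²; I_f = 0.09161 + 0.01050 = 0.1021 kg·m².
ω_f = I_p ω_i / I_f = (0.09161)(0.861) / 0.1021 = 0.7725 rad/s.
KE_i = ½(0.09161)(0.8610 rad/s)² = 0.03396 J; KE_f = ½(0.1021)(0.7725)² = 0.03047 J.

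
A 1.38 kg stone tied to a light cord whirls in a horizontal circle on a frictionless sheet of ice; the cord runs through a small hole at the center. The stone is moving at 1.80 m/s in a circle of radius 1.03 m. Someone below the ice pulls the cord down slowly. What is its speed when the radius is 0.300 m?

The only horizontal force on the mass is along the cord (radial), so it exerts no torque about the hole and angular momentum m v r is conserved.
v₂ = v₁ r₁ / r₂ = (1.80)(1.03) / (0.300) = 6.180 m/s.

v₂ ≈ 6.18 m/s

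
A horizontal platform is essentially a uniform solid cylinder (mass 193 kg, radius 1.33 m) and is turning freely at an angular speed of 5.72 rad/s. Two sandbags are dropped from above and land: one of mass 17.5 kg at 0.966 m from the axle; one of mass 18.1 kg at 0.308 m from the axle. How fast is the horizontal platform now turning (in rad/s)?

No external torque acts about the axle; L_before = L_after.
I_p = ½(193)(1.33)² = 170.7 kg·m².
Added inertia Σmr² = (17.5)(0.966)² + (18.1)(0.308)² = 18.05 kg·m²; I_f = 170.7 + 18.05 = 188.7 kg·m².
ω_f = I_p ω_i / I_f = (170.7)(5.72) / 188.7 = 5.173 rad/s.

ω_f ≈ 5.17 rad/s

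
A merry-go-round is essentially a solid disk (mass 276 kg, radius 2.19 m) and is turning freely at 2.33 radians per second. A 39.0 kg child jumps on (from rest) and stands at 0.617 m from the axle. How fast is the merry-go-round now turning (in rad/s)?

The added mass arrives with no angular momentum about the axle, and any external torque about the axle is negligible, so the system's angular momentum is conserved.
I_p = ½(276)(2.19)² = 661.9 kg·m².
Added inertia Σmr² = (39.0)(0.617)² = 14.85 kg·m²; I_f = 661.9 + 14.85 = 676.7 kg·m².
ω_f = I_p ω_i / I_f = (661.9)(2.33) / 676.7 = 2.279 rad/s.

ω_f ≈ 2.28 rad/s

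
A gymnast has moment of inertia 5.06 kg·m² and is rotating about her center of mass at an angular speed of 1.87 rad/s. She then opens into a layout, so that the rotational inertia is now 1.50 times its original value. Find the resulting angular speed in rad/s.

Angular momentum about the spin axis is conserved since the torque about it is zero.
I₂ = 1.50 × 5.06 = 7.590 kg·m².
ω₂ = I₁ω₁ / I₂ = (5.060)(1.87 rad/s) / (7.590) = 1.247 rad/s.

ω₂ ≈ 1.25 rad/s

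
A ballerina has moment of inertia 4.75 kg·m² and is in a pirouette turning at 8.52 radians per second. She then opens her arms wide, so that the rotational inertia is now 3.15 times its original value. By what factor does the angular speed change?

With no external torque about the axis, L is conserved: I₁ω₁ = I₂ω₂.
I₂ = 3.15 × 4.75 = 14.96 kg·m².
ω₂/ω₁ = I₁/I₂ = 4.750 / 14.96 = 0.3175.

ω₂/ω₁ ≈ 0.317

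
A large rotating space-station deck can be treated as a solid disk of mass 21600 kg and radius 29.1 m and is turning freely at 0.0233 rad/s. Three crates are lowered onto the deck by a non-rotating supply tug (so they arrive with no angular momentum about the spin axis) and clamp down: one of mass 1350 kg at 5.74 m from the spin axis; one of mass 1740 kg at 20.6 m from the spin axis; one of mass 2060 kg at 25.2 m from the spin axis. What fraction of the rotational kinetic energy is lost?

fraction ≈ 0.186

The added mass arrives with no angular momentum about the spin axis, and any external torque about the spin axis is negligible, so the system's angular momentum is conserved.
I_p = ½(21600)(29.1)² = 9.146e+06 kg·m².
Added inertia Σmr² = (1350)(5.74)² + (1740)(20.6)² + (2060)(25.2)² = 2.091e+06 kg·m²; I_f = 9.146e+06 + 2.091e+06 = 1.124e+07 kg·m².
ω_f = I_p ω_i / I_f = (9.146e+06)(0.0233) / 1.124e+07 = 0.01896 rad/s.
KE_i = ½(9.146e+06)(0.02330 rad/s)² = 2483 J; KE_f = ½(1.124e+07)(0.01896)² = 2021 J.
Fraction lost = 0.1861.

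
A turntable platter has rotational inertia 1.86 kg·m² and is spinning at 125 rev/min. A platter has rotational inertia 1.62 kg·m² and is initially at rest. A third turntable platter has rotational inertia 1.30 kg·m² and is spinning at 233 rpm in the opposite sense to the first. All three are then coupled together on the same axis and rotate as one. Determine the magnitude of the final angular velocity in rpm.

The coupling torques are internal; angular momentum about the shared axis is conserved.
Taking A's sense as positive: L = (1.860)(125) − (1.300)(233) = -70.40 kg·m²·rpm.
Combined I = 1.860 + 1.620 + 1.300 = 4.780 kg·m².
ω_f = L / I = -70.40 / 4.780 = -14.73 rpm.

|ω_f| ≈ 14.7 rpm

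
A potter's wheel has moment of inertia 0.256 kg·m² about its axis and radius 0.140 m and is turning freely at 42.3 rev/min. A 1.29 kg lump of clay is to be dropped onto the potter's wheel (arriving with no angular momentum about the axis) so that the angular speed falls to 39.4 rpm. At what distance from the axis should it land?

r ≈ 0.121 m

The added mass arrives with no angular momentum about the axis, and any external torque about the axis is negligible, so the system's angular momentum is conserved.
I_p ω_i = (I_p + m r²) ω_f ⇒ m r² = I_p(ω_i/ω_f − 1) = 0.2560(42.3/39.4 − 1) = 0.01884 kg·m².
r = √(0.01884/1.29) = 0.1209 m.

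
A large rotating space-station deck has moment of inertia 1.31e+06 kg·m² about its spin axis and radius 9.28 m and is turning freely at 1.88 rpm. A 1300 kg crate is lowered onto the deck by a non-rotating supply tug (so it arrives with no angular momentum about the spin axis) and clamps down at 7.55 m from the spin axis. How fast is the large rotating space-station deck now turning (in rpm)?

The added mass arrives with no angular momentum about the spin axis, and any external torque about the spin axis is negligible, so the system's angular momentum is conserved.
Added inertia Σmr² = (1300)(7.55)² = 74100 kg·m²; I_f = 1.310e+06 + 74100 = 1.384e+06 kg·m².
ω_f = I_p ω_i / I_f = (1.310e+06)(1.88) / 1.384e+06 = 1.779 rpm.

ω_f ≈ 1.78 rpm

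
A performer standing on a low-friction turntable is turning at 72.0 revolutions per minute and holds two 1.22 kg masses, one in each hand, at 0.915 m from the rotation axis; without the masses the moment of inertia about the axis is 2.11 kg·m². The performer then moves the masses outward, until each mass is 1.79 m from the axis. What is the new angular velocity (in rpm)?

With no external torque about the axis, L is conserved: I₁ω₁ = I₂ω₂.
I₁ = 2.11 + 2(1.22)(0.915)² = 4.153 kg·m²; I₂ = 2.11 + 2(1.22)(1.79)² = 9.928 kg·m².
ω₂ = I₁ω₁ / I₂ = (4.153)(72.0 rpm) / (9.928) = 30.12 rpm.

ω₂ ≈ 30.1 rpm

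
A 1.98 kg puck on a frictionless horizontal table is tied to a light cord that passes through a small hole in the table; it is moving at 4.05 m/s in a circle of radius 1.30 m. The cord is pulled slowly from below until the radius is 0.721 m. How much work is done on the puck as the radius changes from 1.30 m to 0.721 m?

The only horizontal force on the mass is along the cord (radial), so it exerts no torque about the hole and angular momentum m v r is conserved.
v₂ = v₁ r₁ / r₂ = (4.05)(1.30) / (0.721) = 7.302 m/s.
W = ΔKE = ½m(v₂² − v₁²) = 36.55 J.

W ≈ 36.6 J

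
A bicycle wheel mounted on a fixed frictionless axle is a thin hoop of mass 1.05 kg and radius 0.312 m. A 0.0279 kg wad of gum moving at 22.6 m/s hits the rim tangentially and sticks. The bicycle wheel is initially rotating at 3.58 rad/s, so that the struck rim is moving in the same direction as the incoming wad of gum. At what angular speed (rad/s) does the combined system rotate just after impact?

|ω_f| ≈ 5.36 rad/s

About the axle the impulsive forces during the collision are internal, so angular momentum about that axis is conserved.
I_p = (1.05)(0.312)² = 0.1022 kg·m². Taking the sense of the wad of gum's angular momentum as positive, L_{wad} = m v R = (0.0279)(22.6)(0.312) = 0.1967 kg·m²/s.
L_i = +I_p ω_p + m v R = +(0.1022)(3.58) + 0.1967 = 0.5626 kg·m²/s.
After sticking, I_f = I_p + m R² = 0.1022 + (0.0279)(0.312)² = 0.1049 kg·m².
ω_f = L_i / I_f = 0.5626 / 0.1049 = 5.362 rad/s.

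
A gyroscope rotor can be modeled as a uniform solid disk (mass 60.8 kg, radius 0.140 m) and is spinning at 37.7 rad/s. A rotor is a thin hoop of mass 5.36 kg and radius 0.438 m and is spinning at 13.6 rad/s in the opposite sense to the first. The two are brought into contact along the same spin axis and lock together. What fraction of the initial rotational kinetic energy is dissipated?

fraction ≈ 0.957

The coupling torques are internal; angular momentum about the shared axis is conserved.
Moments of inertia: I_A = ½(60.8)(0.140)² = 0.5958 kg·m²; I_B = (5.36)(0.438)² = 1.028 kg·m².
Taking A's sense as positive: L = (0.5958)(37.7) − (1.028)(13.6) = 8.479 kg·m²·rad/s.
Combined I = 0.5958 + 1.028 = 1.624 kg·m².
ω_f = L / I = 8.479 / 1.624 = 5.220 rad/s.
KE_i = ½ΣIω² = 518.5 J; KE_f = ½(1.624)(5.220)² = 22.13 J.
Fraction dissipated = (KE_i − KE_f)/KE_i = 0.9573.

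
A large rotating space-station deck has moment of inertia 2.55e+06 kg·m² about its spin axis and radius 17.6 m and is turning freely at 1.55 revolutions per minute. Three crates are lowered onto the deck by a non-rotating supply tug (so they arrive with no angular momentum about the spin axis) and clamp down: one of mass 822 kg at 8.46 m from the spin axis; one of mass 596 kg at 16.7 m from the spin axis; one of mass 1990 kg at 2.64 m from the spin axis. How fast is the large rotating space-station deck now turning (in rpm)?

ω_f ≈ 1.42 rpm

No external torque acts about the spin axis; L_before = L_after.
Added inertia Σmr² = (822)(8.46)² + (596)(16.7)² + (1990)(2.64)² = 2.389e+05 kg·m²; I_f = 2.550e+06 + 2.389e+05 = 2.789e+06 kg·m².
ω_f = I_p ω_i / I_f = (2.550e+06)(1.55) / 2.789e+06 = 1.417 rpm.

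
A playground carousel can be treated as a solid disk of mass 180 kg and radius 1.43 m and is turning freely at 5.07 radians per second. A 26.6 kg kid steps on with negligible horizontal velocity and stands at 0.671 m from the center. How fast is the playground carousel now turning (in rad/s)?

ω_f ≈ 4.76 rad/s

No external torque acts about the center; L_before = L_after.
I_p = ½(180)(1.43)² = 184.0 kg·m².
Added inertia Σmr² = (26.6)(0.671)² = 11.98 kg·m²; I_f = 184.0 + 11.98 = 196.0 kg·m².
ω_f = I_p ω_i / I_f = (184.0)(5.07) / 196.0 = 4.760 rad/s.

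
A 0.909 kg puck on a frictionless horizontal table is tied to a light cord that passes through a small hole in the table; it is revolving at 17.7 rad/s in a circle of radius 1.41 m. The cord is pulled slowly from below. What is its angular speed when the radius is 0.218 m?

The constraining force is radial, so m r² ω about the center is conserved.
ω₂ = ω₁ (r₁/r₂)² = (17.7)(1.41/0.218)² = 740.5 rad/s.

ω₂ ≈ 740 rad/s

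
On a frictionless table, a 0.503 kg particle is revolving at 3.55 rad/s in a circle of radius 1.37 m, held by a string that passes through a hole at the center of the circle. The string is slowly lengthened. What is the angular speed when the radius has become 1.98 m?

ω₂ ≈ 1.70 rad/s

The constraining force is radial, so m r² ω about the center is conserved.
ω₂ = ω₁ (r₁/r₂)² = (3.55)(1.37/1.98)² = 1.700 rad/s.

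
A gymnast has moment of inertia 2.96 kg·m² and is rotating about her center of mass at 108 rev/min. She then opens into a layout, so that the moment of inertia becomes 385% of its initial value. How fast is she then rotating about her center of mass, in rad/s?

With no external torque about the axis, L is conserved: I₁ω₁ = I₂ω₂.
I₂ = 3.85 × 2.96 = 11.40 kg·m².
ω₂ = I₁ω₁ / I₂ = (2.960)(108 rpm) / (11.40) = 28.05 rpm = 2.938 rad/s.

ω₂ ≈ 2.94 rad/s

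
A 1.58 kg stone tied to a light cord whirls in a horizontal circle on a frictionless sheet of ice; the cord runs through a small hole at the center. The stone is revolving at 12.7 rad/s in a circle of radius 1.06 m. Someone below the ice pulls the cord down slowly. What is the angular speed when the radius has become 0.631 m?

ω₂ ≈ 35.8 rad/s

The constraining force is radial, so m r² ω about the center is conserved.
ω₂ = ω₁ (r₁/r₂)² = (12.7)(1.06/0.631)² = 35.84 rad/s.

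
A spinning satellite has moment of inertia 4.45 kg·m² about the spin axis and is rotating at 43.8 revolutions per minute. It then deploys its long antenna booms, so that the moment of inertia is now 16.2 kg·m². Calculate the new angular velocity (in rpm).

No external torque acts about the spin axis, so angular momentum is conserved.
ω₂ = I₁ω₁ / I₂ = (4.450)(43.8 rpm) / (16.20) = 12.03 rpm.

ω₂ ≈ 12.0 rpm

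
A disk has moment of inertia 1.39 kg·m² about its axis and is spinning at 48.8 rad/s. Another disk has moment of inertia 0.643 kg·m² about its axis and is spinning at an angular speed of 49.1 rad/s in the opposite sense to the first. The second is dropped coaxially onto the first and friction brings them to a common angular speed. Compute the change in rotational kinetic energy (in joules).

The coupling torques are internal; angular momentum about the shared axis is conserved.
Taking A's sense as positive: L = (1.390)(48.8) − (0.6430)(49.1) = 36.26 kg·m²·rad/s.
Combined I = 1.390 + 0.6430 = 2.033 kg·m².
ω_f = L / I = 36.26 / 2.033 = 17.84 rad/s.
KE_i = ½ΣIω² = 2430 J; KE_f = ½(2.033)(17.84)² = 323.4 J.

ΔKE ≈ -2110 J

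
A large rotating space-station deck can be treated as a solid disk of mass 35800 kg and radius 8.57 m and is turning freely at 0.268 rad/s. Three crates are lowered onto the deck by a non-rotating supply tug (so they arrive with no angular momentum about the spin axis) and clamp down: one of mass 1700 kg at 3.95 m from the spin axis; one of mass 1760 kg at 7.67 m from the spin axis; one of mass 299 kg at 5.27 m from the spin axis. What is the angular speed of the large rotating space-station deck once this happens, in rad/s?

ω_f ≈ 0.242 rad/s

No external torque acts about the spin axis; L_before = L_after.
I_p = ½(35800)(8.57)² = 1.315e+06 kg·m².
Added inertia Σmr² = (1700)(3.95)² + (1760)(7.67)² + (299)(5.27)² = 1.384e+05 kg·m²; I_f = 1.315e+06 + 1.384e+05 = 1.453e+06 kg·m².
ω_f = I_p ω_i / I_f = (1.315e+06)(0.268) / 1.453e+06 = 0.2425 rad/s.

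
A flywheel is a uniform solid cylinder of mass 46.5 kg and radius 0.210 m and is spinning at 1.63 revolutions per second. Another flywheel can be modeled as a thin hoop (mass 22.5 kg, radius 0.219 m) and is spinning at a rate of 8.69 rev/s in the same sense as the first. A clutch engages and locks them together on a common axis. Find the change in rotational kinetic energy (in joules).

ΔKE ≈ -517 J

No external torque acts about the common axis, so total angular momentum is conserved.
Moments of inertia: I_A = ½(46.5)(0.210)² = 1.025 kg·m²; I_B = (22.5)(0.219)² = 1.079 kg·m².
Taking A's sense as positive: L = (1.025)(1.63) + (1.079)(8.69) = 11.05 kg·m²·rev/s.
Combined I = 1.025 + 1.079 = 2.104 kg·m².
ω_f = L / I = 11.05 / 2.104 = 5.250 rev/s.
KE_i = ½ΣIω² = 1662 J; KE_f = ½(2.104)(32.99)² = 1145 J.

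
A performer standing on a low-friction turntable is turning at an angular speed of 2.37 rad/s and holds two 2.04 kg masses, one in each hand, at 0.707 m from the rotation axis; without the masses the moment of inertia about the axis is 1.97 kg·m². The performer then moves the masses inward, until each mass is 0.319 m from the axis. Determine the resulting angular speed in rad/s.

ω₂ ≈ 3.98 rad/s

With no external torque about the axis, L is conserved: I₁ω₁ = I₂ω₂.
I₁ = 1.97 + 2(2.04)(0.707)² = 4.009 kg·m²; I₂ = 1.97 + 2(2.04)(0.319)² = 2.385 kg·m².
ω₂ = I₁ω₁ / I₂ = (4.009)(2.37 rad/s) / (2.385) = 3.984 rad/s.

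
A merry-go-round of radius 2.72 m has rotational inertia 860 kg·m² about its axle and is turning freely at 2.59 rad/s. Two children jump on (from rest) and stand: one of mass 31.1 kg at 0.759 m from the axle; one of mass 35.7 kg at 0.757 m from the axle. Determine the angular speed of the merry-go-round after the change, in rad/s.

No external torque acts about the axle; L_before = L_after.
Added inertia Σmr² = (31.1)(0.759)² + (35.7)(0.757)² = 38.37 kg·m²; I_f = 860.0 + 38.37 = 898.4 kg·m².
ω_f = I_p ω_i / I_f = (860.0)(2.59) / 898.4 = 2.479 rad/s.

ω_f ≈ 2.48 rad/s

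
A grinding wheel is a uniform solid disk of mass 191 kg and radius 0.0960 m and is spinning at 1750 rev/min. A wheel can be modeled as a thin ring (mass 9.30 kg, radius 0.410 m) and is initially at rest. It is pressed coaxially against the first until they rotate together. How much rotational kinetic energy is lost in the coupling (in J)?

ΔKE lost ≈ 9460 J

No external torque acts about the common axis, so total angular momentum is conserved.
Moments of inertia: I_A = ½(191)(0.0960)² = 0.8801 kg·m²; I_B = (9.30)(0.410)² = 1.563 kg·m².
Taking A's sense as positive: L = (0.8801)(1750) = 1540 kg·m²·rpm.
Combined I = 0.8801 + 1.563 = 2.443 kg·m².
ω_f = L / I = 1540 / 2.443 = 630.3 rpm.
KE_i = ½ΣIω² = 14780 J; KE_f = ½(2.443)(66.01)² = 5323 J.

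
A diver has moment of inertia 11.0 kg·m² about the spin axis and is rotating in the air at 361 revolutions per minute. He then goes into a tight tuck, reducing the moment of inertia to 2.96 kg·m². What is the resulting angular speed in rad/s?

ω₂ ≈ 140 rad/s

No external torque acts about the spin axis, so angular momentum is conserved.
ω₂ = I₁ω₁ / I₂ = (11.00)(361 rpm) / (2.960) = 1342 rpm = 140.5 rad/s.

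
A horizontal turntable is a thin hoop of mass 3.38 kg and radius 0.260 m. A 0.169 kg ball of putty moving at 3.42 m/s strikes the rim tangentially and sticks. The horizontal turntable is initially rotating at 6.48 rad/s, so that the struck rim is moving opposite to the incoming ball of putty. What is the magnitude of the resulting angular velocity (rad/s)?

The axle reaction passes through the axle and exerts no torque about it; angular momentum about the axle is conserved through the impact.
I_p = (3.38)(0.260)² = 0.2285 kg·m². Taking the sense of the ball of putty's angular momentum as positive, L_{ball} = m v R = (0.169)(3.42)(0.260) = 0.1503 kg·m²/s.
L_i = −I_p ω_p + m v R = −(0.2285)(6.48) + 0.1503 = -1.330 kg·m²/s.
After sticking, I_f = I_p + m R² = 0.2285 + (0.169)(0.260)² = 0.2399 kg·m².
ω_f = L_i / I_f = -1.330 / 0.2399 = -5.545 rad/s.

|ω_f| ≈ 5.55 rad/s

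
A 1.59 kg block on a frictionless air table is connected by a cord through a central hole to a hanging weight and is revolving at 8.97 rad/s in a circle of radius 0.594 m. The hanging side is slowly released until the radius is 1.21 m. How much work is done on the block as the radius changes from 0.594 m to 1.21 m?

W ≈ -17.1 J

No torque about the axis ⇒ m r₁² ω₁ = m r₂² ω₂.
ω₂ = ω₁ (r₁/r₂)² = (8.97)(0.594/1.21)² = 2.162 rad/s.
W = ΔKE = ½m(v₂² − v₁²) = -17.13 J.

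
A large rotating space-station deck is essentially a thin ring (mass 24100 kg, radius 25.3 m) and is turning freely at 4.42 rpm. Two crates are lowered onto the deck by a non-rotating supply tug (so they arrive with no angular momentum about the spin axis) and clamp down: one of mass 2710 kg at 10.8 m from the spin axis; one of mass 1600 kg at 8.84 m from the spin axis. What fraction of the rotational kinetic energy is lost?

No external torque acts about the spin axis; L_before = L_after.
I_p = (24100)(25.3)² = 1.543e+07 kg·m².
Added inertia Σmr² = (2710)(10.8)² + (1600)(8.84)² = 4.411e+05 kg·m²; I_f = 1.543e+07 + 4.411e+05 = 1.587e+07 kg·m².
ω_f = I_p ω_i / I_f = (1.543e+07)(4.42) / 1.587e+07 = 4.297 rpm.
KE_i = ½(1.543e+07)(0.4629 rad/s)² = 1.652e+06 J; KE_f = ½(1.587e+07)(0.4500)² = 1.607e+06 J.
Fraction lost = 0.02780.

fraction ≈ 0.0278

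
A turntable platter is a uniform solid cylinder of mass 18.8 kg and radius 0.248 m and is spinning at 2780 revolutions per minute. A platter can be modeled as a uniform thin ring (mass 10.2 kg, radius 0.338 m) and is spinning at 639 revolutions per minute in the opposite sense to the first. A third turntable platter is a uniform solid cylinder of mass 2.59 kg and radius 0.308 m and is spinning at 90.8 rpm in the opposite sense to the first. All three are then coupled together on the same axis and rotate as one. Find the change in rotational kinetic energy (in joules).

ΔKE ≈ -25000 J

The coupling torques are internal; angular momentum about the shared axis is conserved.
Moments of inertia: I_A = ½(18.8)(0.248)² = 0.5781 kg·m²; I_B = (10.2)(0.338)² = 1.165 kg·m²; I_C = ½(2.59)(0.308)² = 0.1228 kg·m².
Taking A's sense as positive: L = (0.5781)(2780) − (1.165)(639) − (0.1228)(90.8) = 851.4 kg·m²·rpm.
Combined I = 0.5781 + 1.165 + 0.1228 = 1.866 kg·m².
ω_f = L / I = 851.4 / 1.866 = 456.2 rpm.
KE_i = ½ΣIω² = 27110 J; KE_f = ½(1.866)(47.78)² = 2130 J.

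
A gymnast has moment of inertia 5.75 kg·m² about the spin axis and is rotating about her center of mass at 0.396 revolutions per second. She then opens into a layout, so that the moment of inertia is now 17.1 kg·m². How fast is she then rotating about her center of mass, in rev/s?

ω₂ ≈ 0.133 rev/s

With no external torque about the axis, L is conserved: I₁ω₁ = I₂ω₂.
ω₂ = I₁ω₁ / I₂ = (5.750)(0.396 rev/s) / (17.10) = 0.1332 rev/s.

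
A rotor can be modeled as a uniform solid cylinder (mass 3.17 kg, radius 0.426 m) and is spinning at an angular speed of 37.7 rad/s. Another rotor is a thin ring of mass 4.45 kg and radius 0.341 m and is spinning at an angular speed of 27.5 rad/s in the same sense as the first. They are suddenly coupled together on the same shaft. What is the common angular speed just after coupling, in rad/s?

No external torque acts about the common axis, so total angular momentum is conserved.
Moments of inertia: I_A = ½(3.17)(0.426)² = 0.2876 kg·m²; I_B = (4.45)(0.341)² = 0.5175 kg·m².
Taking A's sense as positive: L = (0.2876)(37.7) + (0.5175)(27.5) = 25.07 kg·m²·rad/s.
Combined I = 0.2876 + 0.5175 = 0.8051 kg·m².
ω_f = L / I = 25.07 / 0.8051 = 31.14 rad/s.

|ω_f| ≈ 31.1 rad/s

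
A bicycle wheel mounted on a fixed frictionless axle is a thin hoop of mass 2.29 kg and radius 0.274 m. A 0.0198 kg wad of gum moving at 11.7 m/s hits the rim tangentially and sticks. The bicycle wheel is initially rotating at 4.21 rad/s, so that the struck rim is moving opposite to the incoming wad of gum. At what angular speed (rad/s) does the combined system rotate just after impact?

About the axle the impulsive forces during the collision are internal, so angular momentum about that axis is conserved.
I_p = (2.29)(0.274)² = 0.1719 kg·m². Taking the sense of the wad of gum's angular momentum as positive, L_{wad} = m v R = (0.0198)(11.7)(0.274) = 0.06347 kg·m²/s.
L_i = −I_p ω_p + m v R = −(0.1719)(4.21) + 0.06347 = -0.6603 kg·m²/s.
After sticking, I_f = I_p + m R² = 0.1719 + (0.0198)(0.274)² = 0.1734 kg·m².
ω_f = L_i / I_f = -0.6603 / 0.1734 = -3.808 rad/s.

|ω_f| ≈ 3.81 rad/s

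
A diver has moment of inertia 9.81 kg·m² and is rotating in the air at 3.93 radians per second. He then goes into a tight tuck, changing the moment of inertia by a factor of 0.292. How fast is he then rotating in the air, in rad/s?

ω₂ ≈ 13.5 rad/s

No external torque acts about the spin axis, so angular momentum is conserved.
I₂ = 0.292 × 9.81 = 2.865 kg·m².
ω₂ = I₁ω₁ / I₂ = (9.810)(3.93 rad/s) / (2.865) = 13.46 rad/s.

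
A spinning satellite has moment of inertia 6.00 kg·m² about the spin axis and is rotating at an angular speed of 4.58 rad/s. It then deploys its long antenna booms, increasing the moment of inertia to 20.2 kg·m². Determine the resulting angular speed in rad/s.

With no external torque about the axis, L is conserved: I₁ω₁ = I₂ω₂.
ω₂ = I₁ω₁ / I₂ = (6.000)(4.58 rad/s) / (20.20) = 1.360 rad/s.

ω₂ ≈ 1.36 rad/s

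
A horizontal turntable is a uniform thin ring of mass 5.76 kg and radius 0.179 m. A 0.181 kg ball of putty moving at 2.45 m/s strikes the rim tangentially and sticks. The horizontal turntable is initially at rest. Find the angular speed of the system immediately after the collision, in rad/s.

About the axle the impulsive forces during the collision are internal, so angular momentum about that axis is conserved.
I_p = (5.76)(0.179)² = 0.1846 kg·m². Taking the sense of the ball of putty's angular momentum as positive, L_{ball} = m v R = (0.181)(2.45)(0.179) = 0.07938 kg·m²/s.
L_i = 0 + 0.07938 = 0.07938 kg·m²/s.
After sticking, I_f = I_p + m R² = 0.1846 + (0.181)(0.179)² = 0.1904 kg·m².
ω_f = L_i / I_f = 0.07938 / 0.1904 = 0.4170 rad/s.

|ω_f| ≈ 0.417 rad/s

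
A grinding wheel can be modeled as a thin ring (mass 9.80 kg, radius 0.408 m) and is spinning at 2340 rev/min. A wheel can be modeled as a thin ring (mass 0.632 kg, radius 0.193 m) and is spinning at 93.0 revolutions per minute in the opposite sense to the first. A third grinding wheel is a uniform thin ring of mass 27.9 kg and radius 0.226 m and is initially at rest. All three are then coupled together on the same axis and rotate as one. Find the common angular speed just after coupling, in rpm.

|ω_f| ≈ 1240 rpm

No external torque acts about the common axis, so total angular momentum is conserved.
Moments of inertia: I_A = (9.80)(0.408)² = 1.631 kg·m²; I_B = (0.632)(0.193)² = 0.02354 kg·m²; I_C = (27.9)(0.226)² = 1.425 kg·m².
Taking A's sense as positive: L = (1.631)(2340) − (0.02354)(93.0) = 3815 kg·m²·rpm.
Combined I = 1.631 + 0.02354 + 1.425 = 3.080 kg·m².
ω_f = L / I = 3815 / 3.080 = 1239 rpm.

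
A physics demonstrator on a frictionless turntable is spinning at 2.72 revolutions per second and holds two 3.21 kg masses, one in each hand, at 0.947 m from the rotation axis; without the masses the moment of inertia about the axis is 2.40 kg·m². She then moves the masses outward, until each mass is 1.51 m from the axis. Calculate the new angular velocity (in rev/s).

ω₂ ≈ 1.30 rev/s

No external torque acts about the spin axis, so angular momentum is conserved.
I₁ = 2.40 + 2(3.21)(0.947)² = 8.158 kg·m²; I₂ = 2.40 + 2(3.21)(1.51)² = 17.04 kg·m².
ω₂ = I₁ω₁ / I₂ = (8.158)(2.72 rev/s) / (17.04) = 1.302 rev/s.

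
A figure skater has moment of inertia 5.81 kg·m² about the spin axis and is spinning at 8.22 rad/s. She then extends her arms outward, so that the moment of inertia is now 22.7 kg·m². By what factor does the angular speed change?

ω₂/ω₁ ≈ 0.256

With no external torque about the axis, L is conserved: I₁ω₁ = I₂ω₂.
ω₂/ω₁ = I₁/I₂ = 5.810 / 22.70 = 0.2559.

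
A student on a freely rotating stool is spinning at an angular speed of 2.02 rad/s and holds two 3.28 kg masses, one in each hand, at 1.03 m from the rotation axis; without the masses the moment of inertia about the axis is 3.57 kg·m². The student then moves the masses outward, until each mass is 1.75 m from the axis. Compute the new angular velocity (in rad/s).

ω₂ ≈ 0.899 rad/s

With no external torque about the axis, L is conserved: I₁ω₁ = I₂ω₂.
I₁ = 3.57 + 2(3.28)(1.03)² = 10.53 kg·m²; I₂ = 3.57 + 2(3.28)(1.75)² = 23.66 kg·m².
ω₂ = I₁ω₁ / I₂ = (10.53)(2.02 rad/s) / (23.66) = 0.8990 rad/s.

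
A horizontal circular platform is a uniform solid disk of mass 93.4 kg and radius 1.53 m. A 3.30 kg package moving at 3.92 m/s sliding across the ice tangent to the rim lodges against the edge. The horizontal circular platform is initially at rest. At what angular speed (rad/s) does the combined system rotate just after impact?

About the central axle the impulsive forces during the collision are internal, so angular momentum about that axis is conserved.
I_p = ½(93.4)(1.53)² = 109.3 kg·m². Taking the sense of the package's angular momentum as positive, L_{package} = m v R = (3.30)(3.92)(1.53) = 19.79 kg·m²/s.
L_i = 0 + 19.79 = 19.79 kg·m²/s.
After sticking, I_f = I_p + m R² = 109.3 + (3.30)(1.53)² = 117.0 kg·m².
ω_f = L_i / I_f = 19.79 / 117.0 = 0.1691 rad/s.

|ω_f| ≈ 0.169 rad/s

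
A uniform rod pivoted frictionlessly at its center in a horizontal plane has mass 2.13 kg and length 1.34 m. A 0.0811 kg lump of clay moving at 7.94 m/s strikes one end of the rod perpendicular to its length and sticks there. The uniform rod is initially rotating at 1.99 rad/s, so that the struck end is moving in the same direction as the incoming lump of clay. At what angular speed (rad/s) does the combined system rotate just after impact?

|ω_f| ≈ 3.00 rad/s

The axle reaction passes through the pivot and exerts no torque about it; angular momentum about the pivot is conserved through the impact.
I_p = (1/12)(2.13)(1.34)² = 0.3187 kg·m². Taking the sense of the lump of clay's angular momentum as positive, L_{lump} = m v R = (0.0811)(7.94)(1.34/2) = 0.4314 kg·m²/s.
L_i = +I_p ω_p + m v R = +(0.3187)(1.99) + 0.4314 = 1.066 kg·m²/s.
After sticking, I_f = I_p + m R² = 0.3187 + (0.0811)(1.34/2)² = 0.3551 kg·m².
ω_f = L_i / I_f = 1.066 / 0.3551 = 3.001 rad/s.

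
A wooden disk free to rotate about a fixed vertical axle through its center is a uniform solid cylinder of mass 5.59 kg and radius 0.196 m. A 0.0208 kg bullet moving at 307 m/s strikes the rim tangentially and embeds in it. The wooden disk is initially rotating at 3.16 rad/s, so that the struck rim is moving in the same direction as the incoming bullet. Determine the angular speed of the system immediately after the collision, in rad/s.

|ω_f| ≈ 14.7 rad/s

About the axle the impulsive forces during the collision are internal, so angular momentum about that axis is conserved.
I_p = ½(5.59)(0.196)² = 0.1074 kg·m². Taking the sense of the bullet's angular momentum as positive, L_{bullet} = m v R = (0.0208)(307)(0.196) = 1.252 kg·m²/s.
L_i = +I_p ω_p + m v R = +(0.1074)(3.16) + 1.252 = 1.591 kg·m²/s.
After sticking, I_f = I_p + m R² = 0.1074 + (0.0208)(0.196)² = 0.1082 kg·m².
ω_f = L_i / I_f = 1.591 / 0.1082 = 14.71 rad/s.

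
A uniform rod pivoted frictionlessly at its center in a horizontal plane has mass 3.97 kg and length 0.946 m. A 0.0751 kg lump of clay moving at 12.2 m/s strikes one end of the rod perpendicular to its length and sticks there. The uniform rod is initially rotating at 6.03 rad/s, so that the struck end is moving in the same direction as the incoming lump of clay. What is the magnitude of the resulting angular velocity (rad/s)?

|ω_f| ≈ 7.09 rad/s

The axle reaction passes through the pivot and exerts no torque about it; angular momentum about the pivot is conserved through the impact.
I_p = (1/12)(3.97)(0.946)² = 0.2961 kg·m². Taking the sense of the lump of clay's angular momentum as positive, L_{lump} = m v R = (0.0751)(12.2)(0.946/2) = 0.4334 kg·m²/s.
L_i = +I_p ω_p + m v R = +(0.2961)(6.03) + 0.4334 = 2.219 kg·m²/s.
After sticking, I_f = I_p + m R² = 0.2961 + (0.0751)(0.946/2)² = 0.3129 kg·m².
ω_f = L_i / I_f = 2.219 / 0.3129 = 7.091 rad/s.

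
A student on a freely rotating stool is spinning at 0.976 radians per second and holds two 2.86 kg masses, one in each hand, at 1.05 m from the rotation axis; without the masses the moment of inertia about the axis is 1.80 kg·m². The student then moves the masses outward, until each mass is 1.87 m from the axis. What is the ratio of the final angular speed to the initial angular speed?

With no external torque about the axis, L is conserved: I₁ω₁ = I₂ω₂.
I₁ = 1.80 + 2(2.86)(1.05)² = 8.106 kg·m²; I₂ = 1.80 + 2(2.86)(1.87)² = 21.80 kg·m².
ω₂/ω₁ = I₁/I₂ = 8.106 / 21.80 = 0.3718.

ω₂/ω₁ ≈ 0.372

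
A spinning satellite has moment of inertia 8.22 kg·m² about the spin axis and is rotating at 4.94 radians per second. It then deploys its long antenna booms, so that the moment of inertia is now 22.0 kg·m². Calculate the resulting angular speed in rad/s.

Angular momentum about the spin axis is conserved since the torque about it is zero.
ω₂ = I₁ω₁ / I₂ = (8.220)(4.94 rad/s) / (22.00) = 1.846 rad/s.

ω₂ ≈ 1.85 rad/s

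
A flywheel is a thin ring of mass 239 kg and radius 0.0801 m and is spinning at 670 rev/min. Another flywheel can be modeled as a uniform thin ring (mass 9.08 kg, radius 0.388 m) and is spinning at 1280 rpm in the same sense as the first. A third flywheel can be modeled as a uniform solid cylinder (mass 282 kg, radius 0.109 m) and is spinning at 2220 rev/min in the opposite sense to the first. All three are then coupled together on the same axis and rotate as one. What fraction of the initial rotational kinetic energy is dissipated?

fraction ≈ 0.983

No external torque acts about the common axis, so total angular momentum is conserved.
Moments of inertia: I_A = (239)(0.0801)² = 1.533 kg·m²; I_B = (9.08)(0.388)² = 1.367 kg·m²; I_C = ½(282)(0.109)² = 1.675 kg·m².
Taking A's sense as positive: L = (1.533)(670) + (1.367)(1280) − (1.675)(2220) = -941.9 kg·m²·rpm.
Combined I = 1.533 + 1.367 + 1.675 = 4.576 kg·m².
ω_f = L / I = -941.9 / 4.576 = -205.9 rpm.
KE_i = ½ΣIω² = 61320 J; KE_f = ½(4.576)(21.56)² = 1063 J.
Fraction dissipated = (KE_i − KE_f)/KE_i = 0.9827.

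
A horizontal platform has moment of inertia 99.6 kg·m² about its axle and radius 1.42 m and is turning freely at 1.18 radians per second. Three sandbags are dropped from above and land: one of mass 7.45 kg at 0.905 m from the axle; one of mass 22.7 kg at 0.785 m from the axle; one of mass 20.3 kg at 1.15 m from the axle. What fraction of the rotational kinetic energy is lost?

fraction ≈ 0.320

The added mass arrives with no angular momentum about the axle, and any external torque about the axle is negligible, so the system's angular momentum is conserved.
Added inertia Σmr² = (7.45)(0.905)² + (22.7)(0.785)² + (20.3)(1.15)² = 46.94 kg·m²; I_f = 99.60 + 46.94 = 146.5 kg·m².
ω_f = I_p ω_i / I_f = (99.60)(1.18) / 146.5 = 0.8020 rad/s.
KE_i = ½(99.60)(1.180 rad/s)² = 69.34 J; KE_f = ½(146.5)(0.8020)² = 47.13 J.
Fraction lost = 0.3203.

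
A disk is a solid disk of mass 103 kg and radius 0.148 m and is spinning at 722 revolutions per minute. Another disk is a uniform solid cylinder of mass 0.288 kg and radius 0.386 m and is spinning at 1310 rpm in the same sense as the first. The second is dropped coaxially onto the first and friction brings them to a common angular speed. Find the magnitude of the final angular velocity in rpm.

|ω_f| ≈ 733 rpm

The coupling torques are internal; angular momentum about the shared axis is conserved.
Moments of inertia: I_A = ½(103)(0.148)² = 1.128 kg·m²; I_B = ½(0.288)(0.386)² = 0.02146 kg·m².
Taking A's sense as positive: L = (1.128)(722) + (0.02146)(1310) = 842.6 kg·m²·rpm.
Combined I = 1.128 + 0.02146 = 1.150 kg·m².
ω_f = L / I = 842.6 / 1.150 = 733.0 rpm.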